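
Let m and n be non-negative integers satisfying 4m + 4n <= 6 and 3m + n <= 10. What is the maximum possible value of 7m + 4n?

Relaxing integrality, the LP optimum is 10.50 at (m,n) = (1.5, 0), which is not an integer point.
(m,n)=(1,0): 4·1+4·0=4≤6, 3·1+1·0=3≤10, objective 7.
(m,n)=(0,1): 4·0+4·1=4≤6, 3·0+1·1=1≤10, objective 4.
(m,n)=(0,0): 4·0+4·0=0≤6, 3·0+1·0=0≤10, objective 0.
Maximum is 7 at (m,n)=(1,0).

7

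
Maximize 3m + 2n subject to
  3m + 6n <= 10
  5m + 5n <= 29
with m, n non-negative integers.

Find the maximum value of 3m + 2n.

(m,n)=(3,0) is feasible, giving 9.
(m,n)=(2,0) is feasible, giving 6.
Maximum is 9 at (m,n)=(3,0).

9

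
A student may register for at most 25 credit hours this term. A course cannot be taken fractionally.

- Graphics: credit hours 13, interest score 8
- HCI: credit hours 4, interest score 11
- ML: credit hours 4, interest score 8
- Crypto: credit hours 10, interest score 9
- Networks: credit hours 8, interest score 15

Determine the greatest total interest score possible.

35

This is a 0-1 knapsack instance.
Allowing fractional choices, the relaxed optimum would be about 42.1, but courses are indivisible.
HCI + ML + Networks: credit hours 4 + 4 + 8 = 16 ≤ 25, interest score 11 + 8 + 15 = 34.
HCI + Crypto + Networks: credit hours 4 + 10 + 8 = 22 ≤ 25, interest score 11 + 9 + 15 = 35.
Graphics + HCI + Networks: credit hours 13 + 4 + 8 = 25 ≤ 25, interest score 8 + 11 + 15 = 34.
Best is HCI, Crypto, and Networks with total interest score 35.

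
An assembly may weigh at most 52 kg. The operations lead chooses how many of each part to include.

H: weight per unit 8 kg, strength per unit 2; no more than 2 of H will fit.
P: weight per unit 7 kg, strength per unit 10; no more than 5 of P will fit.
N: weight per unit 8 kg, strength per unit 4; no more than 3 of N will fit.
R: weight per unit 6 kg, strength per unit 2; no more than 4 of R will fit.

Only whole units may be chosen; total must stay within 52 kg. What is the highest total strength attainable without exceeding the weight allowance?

58

Take 5×P and 2×N: weight 51 ≤ 52, strength 5·10 + 2·4 = 58.
P has the best ratio (10/7) and is taken to its limit of 5; remaining capacity is filled optimally with the others.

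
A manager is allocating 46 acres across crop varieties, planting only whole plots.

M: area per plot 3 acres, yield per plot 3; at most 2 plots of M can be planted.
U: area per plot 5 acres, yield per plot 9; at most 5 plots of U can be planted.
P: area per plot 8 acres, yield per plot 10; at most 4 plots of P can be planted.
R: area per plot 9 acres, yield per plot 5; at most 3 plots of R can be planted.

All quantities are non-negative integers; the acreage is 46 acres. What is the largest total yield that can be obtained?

68

Take 1×M, 5×U, and 2×P: area 44 ≤ 46, yield 1·3 + 5·9 + 2·10 = 68.
U has the best ratio (9/5) and is taken to its limit of 5; remaining capacity is filled optimally with the others.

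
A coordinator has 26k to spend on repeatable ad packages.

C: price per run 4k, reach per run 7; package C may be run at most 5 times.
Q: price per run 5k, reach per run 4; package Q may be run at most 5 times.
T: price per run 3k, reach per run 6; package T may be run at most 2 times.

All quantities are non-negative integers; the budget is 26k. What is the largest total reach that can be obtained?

This is a bounded integer knapsack.
5×C and 1×T: price 23 ≤ 26, reach 5·7 + 1·6 = 41.
5×C and 2×T: price 26 ≤ 26, reach 5·7 + 2·6 = 47.
Best is 47.

47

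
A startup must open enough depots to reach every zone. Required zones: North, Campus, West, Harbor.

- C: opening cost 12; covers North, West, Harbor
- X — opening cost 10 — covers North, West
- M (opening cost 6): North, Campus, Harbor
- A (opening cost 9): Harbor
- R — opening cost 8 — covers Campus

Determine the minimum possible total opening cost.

Choose X and M: together they cover North, Campus, West, Harbor — every zone.
Total opening cost: 10 + 6 = 16.
No cover costs less than 16.

16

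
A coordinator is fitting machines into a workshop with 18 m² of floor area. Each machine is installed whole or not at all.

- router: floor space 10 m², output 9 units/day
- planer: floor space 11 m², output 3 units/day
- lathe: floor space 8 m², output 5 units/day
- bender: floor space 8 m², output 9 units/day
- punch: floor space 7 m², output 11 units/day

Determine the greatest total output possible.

20

Allowing fractional choices, the relaxed optimum would be about 22.7, but machines are indivisible.
bender + punch: floor space 8 + 7 = 15 ≤ 18, output 9 + 11 = 20.
router + punch: floor space 10 + 7 = 17 ≤ 18, output 9 + 11 = 20.
The maximum output is 20; one optimal choice is bender and punch.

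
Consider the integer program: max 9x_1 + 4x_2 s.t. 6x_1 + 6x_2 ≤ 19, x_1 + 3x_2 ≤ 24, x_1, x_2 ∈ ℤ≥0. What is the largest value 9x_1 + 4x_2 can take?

(x_1,x_2)=(3,0): 6·3+6·0=18≤19, 1·3+3·0=3≤24, objective 27.
(x_1,x_2)=(2,1): 6·2+6·1=18≤19, 1·2+3·1=5≤24, objective 22.
(x_1,x_2)=(2,0): 6·2+6·0=12≤19, 1·2+3·0=2≤24, objective 18.
The best lattice point is (3,0), giving 27.

27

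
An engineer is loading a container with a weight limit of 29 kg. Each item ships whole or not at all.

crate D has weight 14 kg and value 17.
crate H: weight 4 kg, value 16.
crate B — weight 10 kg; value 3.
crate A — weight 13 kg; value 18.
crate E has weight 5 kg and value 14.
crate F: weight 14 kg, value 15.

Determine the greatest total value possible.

Allowing fractional choices, the relaxed optimum would be about 56.5, but items are indivisible.
crate D + crate H + crate E: weight 14 + 4 + 5 = 23 ≤ 29, value 17 + 16 + 14 = 47.
crate H + crate E + crate F: weight 4 + 5 + 14 = 23 ≤ 29, value 16 + 14 + 15 = 45.
crate H + crate A + crate E: weight 4 + 13 + 5 = 22 ≤ 29, value 16 + 18 + 14 = 48.
Best is crate H, crate A, and crate E with total value 48.

48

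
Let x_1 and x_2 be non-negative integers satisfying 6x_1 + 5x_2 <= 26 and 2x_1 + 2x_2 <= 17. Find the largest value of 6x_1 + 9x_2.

45

(x_1,x_2)=(0,5): 6·0+5·5=25≤26, 2·0+2·5=10≤17, objective 45.
(x_1,x_2)=(1,4): 6·1+5·4=26≤26, 2·1+2·4=10≤17, objective 42.
(x_1,x_2)=(0,4): 6·0+5·4=20≤26, 2·0+2·4=8≤17, objective 36.
The best lattice point is (0,5), giving 45.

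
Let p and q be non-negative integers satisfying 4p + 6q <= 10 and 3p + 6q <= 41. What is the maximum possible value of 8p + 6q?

16

(p,q)=(2,0): 4·2+6·0=8≤10, 3·2+6·0=6≤41, objective 16.
(p,q)=(1,1): 4·1+6·1=10≤10, 3·1+6·1=9≤41, objective 14.
(p,q)=(1,0): 4·1+6·0=4≤10, 3·1+6·0=3≤41, objective 8.
Maximum is 16 at (p,q)=(2,0).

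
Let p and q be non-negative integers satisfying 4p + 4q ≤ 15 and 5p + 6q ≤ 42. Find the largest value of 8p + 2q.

(p,q)=(3,0): 4·3+4·0=12≤15, 5·3+6·0=15≤42, objective 24.
(p,q)=(2,1): 4·2+4·1=12≤15, 5·2+6·1=16≤42, objective 18.
No feasible integer point exceeds 24.

24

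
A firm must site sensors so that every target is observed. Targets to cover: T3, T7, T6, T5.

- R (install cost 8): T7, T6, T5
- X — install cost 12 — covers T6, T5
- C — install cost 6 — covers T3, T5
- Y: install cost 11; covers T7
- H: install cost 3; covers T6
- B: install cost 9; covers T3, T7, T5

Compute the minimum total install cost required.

12

The greedy cost-per-new-target heuristic would pick R and C for 14, but a cheaper cover exists.
Choose H and B: together they cover T3, T7, T6, T5 — every target.
Total install cost: 3 + 9 = 12.
No cover costs less than 12.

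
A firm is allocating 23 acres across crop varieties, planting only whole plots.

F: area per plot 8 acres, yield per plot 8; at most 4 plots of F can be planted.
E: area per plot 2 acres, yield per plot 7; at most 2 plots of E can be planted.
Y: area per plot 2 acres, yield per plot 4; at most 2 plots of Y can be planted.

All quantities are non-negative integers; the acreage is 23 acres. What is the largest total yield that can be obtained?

E has the best ratio (7/2); taking only E gives at most 2×7 = 14 (stopped by the supply cap of 2).
Mixing does better — 2×F, 2×E, and 1×Y: area 22 ≤ 23, yield 2·8 + 2·7 + 1·4 = 34.

34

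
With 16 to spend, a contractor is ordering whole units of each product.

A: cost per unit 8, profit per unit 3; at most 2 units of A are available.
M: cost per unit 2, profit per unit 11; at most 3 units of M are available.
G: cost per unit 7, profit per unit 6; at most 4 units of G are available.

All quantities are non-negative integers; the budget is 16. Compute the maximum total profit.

39

This is a bounded integer knapsack.
3×M and 1×G: cost 13 ≤ 16, profit 3·11 + 1·6 = 39.
1×A and 3×M: cost 14 ≤ 16, profit 1·3 + 3·11 = 36.
Best is 39.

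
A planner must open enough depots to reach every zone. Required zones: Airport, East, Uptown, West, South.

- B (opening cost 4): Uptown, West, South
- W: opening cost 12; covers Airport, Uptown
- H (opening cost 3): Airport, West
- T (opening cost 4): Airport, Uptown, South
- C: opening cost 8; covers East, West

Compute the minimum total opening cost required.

12

The greedy cost-per-new-zone heuristic would pick B, H, and C for 15, but a cheaper cover exists.
Choose T and C: together they cover Airport, East, Uptown, West, South — every zone.
Total opening cost: 4 + 8 = 12.
No cover costs less than 12.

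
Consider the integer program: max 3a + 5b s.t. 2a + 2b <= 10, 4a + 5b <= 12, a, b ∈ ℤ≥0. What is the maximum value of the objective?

Relaxing integrality, the LP optimum is 12.00 at (a,b) = (0, 2.4), which is not an integer point.
(a,b)=(0,2): 2·0+2·2=4≤10, 4·0+5·2=10≤12, objective 10.
(a,b)=(1,1): 2·1+2·1=4≤10, 4·1+5·1=9≤12, objective 8.
(a,b)=(0,1): 2·0+2·1=2≤10, 4·0+5·1=5≤12, objective 5.
The best lattice point is (0,2), giving 10.

10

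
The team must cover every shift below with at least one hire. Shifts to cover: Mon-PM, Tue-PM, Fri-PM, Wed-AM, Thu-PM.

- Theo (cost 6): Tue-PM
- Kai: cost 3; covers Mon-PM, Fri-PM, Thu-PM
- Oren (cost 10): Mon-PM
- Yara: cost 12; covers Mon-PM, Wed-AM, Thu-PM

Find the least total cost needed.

21

Choose Theo, Kai, and Yara: together they cover Mon-PM, Tue-PM, Fri-PM, Wed-AM, Thu-PM — every shift.
Total cost: 6 + 3 + 12 = 21.
No cover costs less than 21.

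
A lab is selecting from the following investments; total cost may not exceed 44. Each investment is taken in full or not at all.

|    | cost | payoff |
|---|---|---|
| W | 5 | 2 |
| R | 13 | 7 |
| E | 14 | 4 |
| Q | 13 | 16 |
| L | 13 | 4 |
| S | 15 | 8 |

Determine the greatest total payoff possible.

This is a 0-1 knapsack instance.
Allowing fractional choices, the relaxed optimum would be about 32.2, but investments are indivisible.
R + Q + S: cost 13 + 13 + 15 = 41 ≤ 44, payoff 7 + 16 + 8 = 31.
W + R + Q + L: cost 5 + 13 + 13 + 13 = 44 ≤ 44, payoff 2 + 7 + 16 + 4 = 29.
Best is R, Q, and S with total payoff 31.

31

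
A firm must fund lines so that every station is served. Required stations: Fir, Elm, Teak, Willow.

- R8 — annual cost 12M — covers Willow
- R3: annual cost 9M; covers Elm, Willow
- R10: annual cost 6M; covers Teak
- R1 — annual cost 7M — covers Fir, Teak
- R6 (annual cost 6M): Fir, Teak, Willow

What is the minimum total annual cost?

Choose R3 and R6: together they cover Fir, Elm, Teak, Willow — every station.
Total annual cost: 9 + 6 = 15.
No cover costs less than 15.

15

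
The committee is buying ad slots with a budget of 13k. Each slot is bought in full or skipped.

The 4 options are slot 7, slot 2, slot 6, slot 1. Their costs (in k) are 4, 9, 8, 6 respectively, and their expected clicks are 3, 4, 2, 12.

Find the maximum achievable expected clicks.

Allowing fractional choices, the relaxed optimum would be about 16.3, but ad slots are indivisible.
slot 1: cost 6 ≤ 13, expected clicks 12.
slot 7 + slot 1: cost 4 + 6 = 10 ≤ 13, expected clicks 3 + 12 = 15.
Best is slot 7 and slot 1 with total expected clicks 15.

15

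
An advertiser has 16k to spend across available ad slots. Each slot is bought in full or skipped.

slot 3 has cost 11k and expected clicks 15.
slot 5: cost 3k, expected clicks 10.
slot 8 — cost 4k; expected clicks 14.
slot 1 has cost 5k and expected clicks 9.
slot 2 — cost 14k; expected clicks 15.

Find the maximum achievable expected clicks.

Allowing fractional choices, the relaxed optimum would be about 38.5, but ad slots are indivisible.
slot 3 + slot 5: cost 11 + 3 = 14 ≤ 16, expected clicks 15 + 10 = 25.
slot 3 + slot 8: cost 11 + 4 = 15 ≤ 16, expected clicks 15 + 14 = 29.
slot 5 + slot 8 + slot 1: cost 3 + 4 + 5 = 12 ≤ 16, expected clicks 10 + 14 + 9 = 33.
Best is slot 5, slot 8, and slot 1 with total expected clicks 33.

33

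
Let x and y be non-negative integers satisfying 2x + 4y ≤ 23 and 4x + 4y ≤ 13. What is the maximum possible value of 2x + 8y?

24

The continuous relaxation peaks at (0, 3.25) with value 26.00; rounding to a feasible lattice point costs some objective.
(x,y)=(0,3) is feasible, giving 24.
(x,y)=(1,2) is feasible, giving 18.
(x,y)=(0,2) is feasible, giving 16.
Maximum is 24 at (x,y)=(0,3).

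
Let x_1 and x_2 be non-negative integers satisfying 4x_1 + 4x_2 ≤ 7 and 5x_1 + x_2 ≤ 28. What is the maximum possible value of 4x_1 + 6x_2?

6

(x_1,x_2)=(0,1): 4·0+4·1=4≤7, 5·0+1·1=1≤28, objective 6.
(x_1,x_2)=(1,0): 4·1+4·0=4≤7, 5·1+1·0=5≤28, objective 4.
(x_1,x_2)=(0,0): 4·0+4·0=0≤7, 5·0+1·0=0≤28, objective 0.
No feasible integer point exceeds 6.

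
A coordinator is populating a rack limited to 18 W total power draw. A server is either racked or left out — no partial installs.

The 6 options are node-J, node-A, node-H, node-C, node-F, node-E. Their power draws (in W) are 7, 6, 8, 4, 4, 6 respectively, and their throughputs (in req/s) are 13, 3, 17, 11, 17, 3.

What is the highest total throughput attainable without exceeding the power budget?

45

node-J + node-C + node-F: power draw 7 + 4 + 4 = 15 ≤ 18, throughput 13 + 11 + 17 = 41.
node-H + node-C + node-F: power draw 8 + 4 + 4 = 16 ≤ 18, throughput 17 + 11 + 17 = 45.
node-A + node-H + node-F: power draw 6 + 8 + 4 = 18 ≤ 18, throughput 3 + 17 + 17 = 37.
Best is node-H, node-C, and node-F with total throughput 45.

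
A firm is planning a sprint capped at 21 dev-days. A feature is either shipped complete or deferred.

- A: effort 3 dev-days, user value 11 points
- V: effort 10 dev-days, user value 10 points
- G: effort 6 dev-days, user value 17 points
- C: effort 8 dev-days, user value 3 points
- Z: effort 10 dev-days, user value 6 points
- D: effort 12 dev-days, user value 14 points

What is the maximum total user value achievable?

A + V + G: effort 3 + 10 + 6 = 19 ≤ 21, user value 11 + 10 + 17 = 38.
A + G + D: effort 3 + 6 + 12 = 21 ≤ 21, user value 11 + 17 + 14 = 42.
Best is A, G, and D with total user value 42.

42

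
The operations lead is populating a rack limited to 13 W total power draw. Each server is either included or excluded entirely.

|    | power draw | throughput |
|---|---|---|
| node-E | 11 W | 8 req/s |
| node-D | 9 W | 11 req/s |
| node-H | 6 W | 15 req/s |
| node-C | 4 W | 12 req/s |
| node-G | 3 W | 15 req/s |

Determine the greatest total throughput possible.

node-C + node-G: power draw 4 + 3 = 7 ≤ 13, throughput 12 + 15 = 27.
node-H + node-G: power draw 6 + 3 = 9 ≤ 13, throughput 15 + 15 = 30.
node-H + node-C + node-G: power draw 6 + 4 + 3 = 13 ≤ 13, throughput 15 + 12 + 15 = 42.
Best is node-H, node-C, and node-G with total throughput 42.

42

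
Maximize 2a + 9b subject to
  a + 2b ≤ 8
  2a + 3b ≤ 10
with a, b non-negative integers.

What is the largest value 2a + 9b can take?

(a,b)=(0,3): 1·0+2·3=6≤8, 2·0+3·3=9≤10, objective 27.
(a,b)=(1,2): 1·1+2·2=5≤8, 2·1+3·2=8≤10, objective 20.
(a,b)=(0,2): 1·0+2·2=4≤8, 2·0+3·2=6≤10, objective 18.
Maximum is 27 at (a,b)=(0,3).

27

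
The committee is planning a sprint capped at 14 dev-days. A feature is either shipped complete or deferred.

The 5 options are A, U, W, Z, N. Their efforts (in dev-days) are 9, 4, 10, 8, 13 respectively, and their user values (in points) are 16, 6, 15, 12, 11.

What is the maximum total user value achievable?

22

U + Z: effort 4 + 8 = 12 ≤ 14, user value 6 + 12 = 18.
A + U: effort 9 + 4 = 13 ≤ 14, user value 16 + 6 = 22.
U + W: effort 4 + 10 = 14 ≤ 14, user value 6 + 15 = 21.
Best is A and U with total user value 22.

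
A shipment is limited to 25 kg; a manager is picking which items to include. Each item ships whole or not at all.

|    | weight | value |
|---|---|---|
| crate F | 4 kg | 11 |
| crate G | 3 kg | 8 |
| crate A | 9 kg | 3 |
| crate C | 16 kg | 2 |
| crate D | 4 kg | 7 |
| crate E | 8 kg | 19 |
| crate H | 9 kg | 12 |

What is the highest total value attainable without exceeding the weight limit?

50

Allowing fractional choices, the relaxed optimum would be about 53.0, but items are indivisible.
crate F + crate D + crate E + crate H: weight 4 + 4 + 8 + 9 = 25 ≤ 25, value 11 + 7 + 19 + 12 = 49.
crate F + crate G + crate E + crate H: weight 4 + 3 + 8 + 9 = 24 ≤ 25, value 11 + 8 + 19 + 12 = 50.
Best is crate F, crate G, crate E, and crate H with total value 50.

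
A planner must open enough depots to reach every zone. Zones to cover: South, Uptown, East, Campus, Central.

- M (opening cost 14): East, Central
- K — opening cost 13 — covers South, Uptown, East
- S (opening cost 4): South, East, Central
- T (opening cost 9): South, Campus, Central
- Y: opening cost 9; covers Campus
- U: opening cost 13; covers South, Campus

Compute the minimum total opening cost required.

The greedy cost-per-new-zone heuristic would pick S, T, and K for 26, but a cheaper cover exists.
Choose K and T: together they cover South, Uptown, East, Campus, Central — every zone.
Total opening cost: 13 + 9 = 22.
No cover costs less than 22.

22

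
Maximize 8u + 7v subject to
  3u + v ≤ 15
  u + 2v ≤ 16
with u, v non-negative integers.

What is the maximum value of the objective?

66

Relaxing integrality, the LP optimum is 68.60 at (u,v) = (2.8, 6.6), which is not an integer point.
(u,v)=(3,6) is feasible, giving 66.
(u,v)=(2,7) is feasible, giving 65.
(u,v)=(3,5) is feasible, giving 59.
(u,v)=(2,6) is feasible, giving 58.
No feasible integer point exceeds 66.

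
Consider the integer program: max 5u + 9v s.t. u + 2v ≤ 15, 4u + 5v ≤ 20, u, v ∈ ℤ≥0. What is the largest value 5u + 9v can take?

36

(u,v)=(0,4): 1·0+2·4=8≤15, 4·0+5·4=20≤20, objective 36.
(u,v)=(1,3): 1·1+2·3=7≤15, 4·1+5·3=19≤20, objective 32.
(u,v)=(0,3): 1·0+2·3=6≤15, 4·0+5·3=15≤20, objective 27.
The best lattice point is (0,4), giving 36.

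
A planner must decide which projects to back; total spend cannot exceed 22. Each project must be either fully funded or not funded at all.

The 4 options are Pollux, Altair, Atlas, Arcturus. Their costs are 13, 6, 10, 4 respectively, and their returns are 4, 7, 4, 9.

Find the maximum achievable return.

20

Treat it as a binary knapsack problem.
Take Altair, Atlas, and Arcturus: cost 6 + 10 + 4 = 20 ≤ 22, return 7 + 4 + 9 = 20.
No other feasible combination does better.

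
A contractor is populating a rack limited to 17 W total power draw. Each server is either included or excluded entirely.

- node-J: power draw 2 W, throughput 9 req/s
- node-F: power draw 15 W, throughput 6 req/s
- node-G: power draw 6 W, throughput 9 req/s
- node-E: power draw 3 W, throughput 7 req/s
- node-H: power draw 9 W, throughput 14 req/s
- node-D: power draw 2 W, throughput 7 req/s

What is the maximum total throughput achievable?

Allowing fractional choices, the relaxed optimum would be about 38.5, but servers are indivisible.
node-J + node-G + node-E + node-D: power draw 2 + 6 + 3 + 2 = 13 ≤ 17, throughput 9 + 9 + 7 + 7 = 32.
node-J + node-E + node-H + node-D: power draw 2 + 3 + 9 + 2 = 16 ≤ 17, throughput 9 + 7 + 14 + 7 = 37.
Best is node-J, node-E, node-H, and node-D with total throughput 37.

37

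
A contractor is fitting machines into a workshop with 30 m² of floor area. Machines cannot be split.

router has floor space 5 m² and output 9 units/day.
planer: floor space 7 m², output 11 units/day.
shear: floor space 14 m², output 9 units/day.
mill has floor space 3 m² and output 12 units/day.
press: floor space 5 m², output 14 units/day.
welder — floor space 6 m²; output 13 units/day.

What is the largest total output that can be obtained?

Take router, planer, mill, press, and welder: floor space 5 + 7 + 3 + 5 + 6 = 26 ≤ 30, output 9 + 11 + 12 + 14 + 13 = 59.
No other feasible combination does better.

59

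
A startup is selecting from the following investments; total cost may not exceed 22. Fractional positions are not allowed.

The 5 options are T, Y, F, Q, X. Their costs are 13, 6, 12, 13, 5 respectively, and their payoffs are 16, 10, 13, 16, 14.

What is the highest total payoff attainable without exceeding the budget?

Take T and X: cost 13 + 5 = 18 ≤ 22, payoff 16 + 14 = 30.
No feasible combination exceeds this.

30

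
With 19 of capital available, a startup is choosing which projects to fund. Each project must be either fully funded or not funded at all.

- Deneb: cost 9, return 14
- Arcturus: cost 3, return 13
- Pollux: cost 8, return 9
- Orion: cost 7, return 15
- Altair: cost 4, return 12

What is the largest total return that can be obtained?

42

This is an integer program with binary decision variables.
Arcturus + Orion + Altair: cost 3 + 7 + 4 = 14 ≤ 19, return 13 + 15 + 12 = 40.
Deneb + Arcturus + Orion: cost 9 + 3 + 7 = 19 ≤ 19, return 14 + 13 + 15 = 42.
Best is Deneb, Arcturus, and Orion with total return 42.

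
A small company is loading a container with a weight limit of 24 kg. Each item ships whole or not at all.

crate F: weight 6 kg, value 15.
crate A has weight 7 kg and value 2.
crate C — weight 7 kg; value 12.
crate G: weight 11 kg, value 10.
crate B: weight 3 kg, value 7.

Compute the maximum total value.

37

This is an integer program with binary decision variables.
Take crate F, crate C, and crate G: weight 6 + 7 + 11 = 24 ≤ 24, value 15 + 12 + 10 = 37.
No other feasible combination does better.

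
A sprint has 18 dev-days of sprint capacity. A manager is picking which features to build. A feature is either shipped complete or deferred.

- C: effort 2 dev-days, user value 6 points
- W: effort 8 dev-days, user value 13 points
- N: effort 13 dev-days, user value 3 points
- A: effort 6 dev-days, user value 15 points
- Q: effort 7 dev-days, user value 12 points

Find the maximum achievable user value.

34

This is an integer program with binary decision variables.
C + A + Q: effort 2 + 6 + 7 = 15 ≤ 18, user value 6 + 15 + 12 = 33.
C + W + A: effort 2 + 8 + 6 = 16 ≤ 18, user value 6 + 13 + 15 = 34.
Best is C, W, and A with total user value 34.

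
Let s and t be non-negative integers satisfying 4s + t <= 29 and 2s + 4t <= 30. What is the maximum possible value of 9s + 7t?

82

Relaxing integrality, the LP optimum is 86.29 at (s,t) = (6.14, 4.43), which is not an integer point.
(s,t)=(6,4): 4·6+1·4=28≤29, 2·6+4·4=28≤30, objective 82.
(s,t)=(5,5): 4·5+1·5=25≤29, 2·5+4·5=30≤30, objective 80.
(s,t)=(6,3): 4·6+1·3=27≤29, 2·6+4·3=24≤30, objective 75.
(s,t)=(5,4): 4·5+1·4=24≤29, 2·5+4·4=26≤30, objective 73.
Maximum is 82 at (s,t)=(6,4).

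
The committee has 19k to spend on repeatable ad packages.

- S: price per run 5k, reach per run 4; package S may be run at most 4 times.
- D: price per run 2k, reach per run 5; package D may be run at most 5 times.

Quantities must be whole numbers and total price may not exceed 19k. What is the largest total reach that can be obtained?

D has the best ratio (5/2); taking only D gives at most 5×5 = 25 (stopped by the supply cap of 5).
Mixing does better — 1×S and 5×D: price 15 ≤ 19, reach 1·4 + 5·5 = 29.

29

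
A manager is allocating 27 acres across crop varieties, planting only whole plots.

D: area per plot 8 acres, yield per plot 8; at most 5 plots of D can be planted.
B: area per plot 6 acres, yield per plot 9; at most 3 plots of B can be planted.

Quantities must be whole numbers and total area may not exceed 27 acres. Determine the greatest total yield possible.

35

3×B: area 18 ≤ 27, yield 3·9 = 27.
1×D and 3×B: area 26 ≤ 27, yield 1·8 + 3·9 = 35.
Best is 35.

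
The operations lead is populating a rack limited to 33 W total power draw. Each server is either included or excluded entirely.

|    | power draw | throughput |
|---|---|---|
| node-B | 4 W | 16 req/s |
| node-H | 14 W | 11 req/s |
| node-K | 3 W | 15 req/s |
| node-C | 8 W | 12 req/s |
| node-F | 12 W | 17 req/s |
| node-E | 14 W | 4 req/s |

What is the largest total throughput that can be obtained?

60

Allowing fractional choices, the relaxed optimum would be about 64.7, but servers are indivisible.
node-B + node-H + node-K + node-C: power draw 4 + 14 + 3 + 8 = 29 ≤ 33, throughput 16 + 11 + 15 + 12 = 54.
node-B + node-H + node-K + node-F: power draw 4 + 14 + 3 + 12 = 33 ≤ 33, throughput 16 + 11 + 15 + 17 = 59.
node-B + node-K + node-C + node-F: power draw 4 + 3 + 8 + 12 = 27 ≤ 33, throughput 16 + 15 + 12 + 17 = 60.
Best is node-B, node-K, node-C, and node-F with total throughput 60.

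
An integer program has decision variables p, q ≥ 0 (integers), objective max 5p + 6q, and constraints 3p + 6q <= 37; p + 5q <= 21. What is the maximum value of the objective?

(p,q)=(12,0) is feasible, giving 60.
(p,q)=(11,0) is feasible, giving 55.
No feasible integer point exceeds 60.

60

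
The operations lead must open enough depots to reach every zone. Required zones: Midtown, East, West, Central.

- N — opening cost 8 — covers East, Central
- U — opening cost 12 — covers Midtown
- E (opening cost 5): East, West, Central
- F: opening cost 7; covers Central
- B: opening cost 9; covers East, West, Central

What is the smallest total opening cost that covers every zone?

17

This is a weighted set-cover instance.
Choose U and E: together they cover Midtown, East, West, Central — every zone.
Total opening cost: 12 + 5 = 17.
No cover costs less than 17.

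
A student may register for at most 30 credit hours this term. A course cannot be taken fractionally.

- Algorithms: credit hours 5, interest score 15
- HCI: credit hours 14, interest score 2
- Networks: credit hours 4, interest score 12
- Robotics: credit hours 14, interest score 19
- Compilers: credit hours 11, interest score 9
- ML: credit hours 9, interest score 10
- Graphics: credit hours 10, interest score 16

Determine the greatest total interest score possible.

53

Algorithms + Networks + Compilers + Graphics: credit hours 5 + 4 + 11 + 10 = 30 ≤ 30, interest score 15 + 12 + 9 + 16 = 52.
Algorithms + Networks + ML + Graphics: credit hours 5 + 4 + 9 + 10 = 28 ≤ 30, interest score 15 + 12 + 10 + 16 = 53.
Best is Algorithms, Networks, ML, and Graphics with total interest score 53.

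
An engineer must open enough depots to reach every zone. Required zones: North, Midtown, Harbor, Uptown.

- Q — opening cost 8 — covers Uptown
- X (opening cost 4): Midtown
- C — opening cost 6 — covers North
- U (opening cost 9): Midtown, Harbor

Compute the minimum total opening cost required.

23

This is a weighted set-cover instance.
The greedy cost-per-new-zone heuristic would pick X, C, Q, and U for 27, but a cheaper cover exists.
Choose Q, C, and U: together they cover North, Midtown, Harbor, Uptown — every zone.
Total opening cost: 8 + 6 + 9 = 23.
No cover costs less than 23.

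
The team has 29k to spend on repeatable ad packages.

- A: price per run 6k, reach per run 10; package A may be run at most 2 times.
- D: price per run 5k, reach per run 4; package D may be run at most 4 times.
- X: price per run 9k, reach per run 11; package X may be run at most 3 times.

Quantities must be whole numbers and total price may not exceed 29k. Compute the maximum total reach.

36

A has the best ratio (10/6); taking only A gives at most 2×10 = 20 (stopped by the supply cap of 2).
Mixing does better — 1×A, 1×D, and 2×X: price 29 ≤ 29, reach 1·10 + 1·4 + 2·11 = 36.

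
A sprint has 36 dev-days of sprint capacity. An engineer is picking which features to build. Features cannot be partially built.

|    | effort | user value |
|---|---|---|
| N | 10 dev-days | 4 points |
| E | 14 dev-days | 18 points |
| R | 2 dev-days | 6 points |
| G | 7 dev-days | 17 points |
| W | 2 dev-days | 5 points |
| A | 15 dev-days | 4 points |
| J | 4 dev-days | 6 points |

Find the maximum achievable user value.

Treat it as a binary knapsack problem.
Allowing fractional choices, the relaxed optimum would be about 54.8, but features are indivisible.
E + R + G + W + J: effort 14 + 2 + 7 + 2 + 4 = 29 ≤ 36, user value 18 + 6 + 17 + 5 + 6 = 52.
N + E + R + G + W: effort 10 + 14 + 2 + 7 + 2 = 35 ≤ 36, user value 4 + 18 + 6 + 17 + 5 = 50.
Best is E, R, G, W, and J with total user value 52.

52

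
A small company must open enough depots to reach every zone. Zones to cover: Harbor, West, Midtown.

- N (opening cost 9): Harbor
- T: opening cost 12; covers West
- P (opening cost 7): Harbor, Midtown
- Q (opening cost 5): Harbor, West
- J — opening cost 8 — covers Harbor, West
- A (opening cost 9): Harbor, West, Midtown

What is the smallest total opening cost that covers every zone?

The greedy cost-per-new-zone heuristic would pick Q and P for 12, but a cheaper cover exists.
A alone covers Harbor, West, Midtown — every zone.
Total opening cost: 9.
No cover costs less than 9.

9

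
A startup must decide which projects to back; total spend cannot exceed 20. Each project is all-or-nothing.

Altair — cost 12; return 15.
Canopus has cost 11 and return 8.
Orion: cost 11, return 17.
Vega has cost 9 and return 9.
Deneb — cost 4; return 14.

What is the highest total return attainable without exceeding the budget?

31

Allowing fractional choices, the relaxed optimum would be about 37.2, but projects are indivisible.
Orion + Vega: cost 11 + 9 = 20 ≤ 20, return 17 + 9 = 26.
Orion + Deneb: cost 11 + 4 = 15 ≤ 20, return 17 + 14 = 31.
Altair + Deneb: cost 12 + 4 = 16 ≤ 20, return 15 + 14 = 29.
Best is Orion and Deneb with total return 31.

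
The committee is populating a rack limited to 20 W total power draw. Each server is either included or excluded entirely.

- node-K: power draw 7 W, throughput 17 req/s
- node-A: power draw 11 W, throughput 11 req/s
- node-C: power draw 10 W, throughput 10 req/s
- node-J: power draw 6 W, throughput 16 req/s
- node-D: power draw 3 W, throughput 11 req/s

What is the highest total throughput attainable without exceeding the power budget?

44

Allowing fractional choices, the relaxed optimum would be about 48.0, but servers are indivisible.
node-K + node-J + node-D: power draw 7 + 6 + 3 = 16 ≤ 20, throughput 17 + 16 + 11 = 44.
node-K + node-C + node-D: power draw 7 + 10 + 3 = 20 ≤ 20, throughput 17 + 10 + 11 = 38.
node-A + node-J + node-D: power draw 11 + 6 + 3 = 20 ≤ 20, throughput 11 + 16 + 11 = 38.
Best is node-K, node-J, and node-D with total throughput 44.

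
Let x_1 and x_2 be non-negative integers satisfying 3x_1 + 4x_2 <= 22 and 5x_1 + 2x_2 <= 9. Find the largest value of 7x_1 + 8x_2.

32

The continuous relaxation peaks at (0, 4.5) with value 36.00; rounding to a feasible lattice point costs some objective.
(x_1,x_2)=(0,4): 3·0+4·4=16≤22, 5·0+2·4=8≤9, objective 32.
(x_1,x_2)=(0,3): 3·0+4·3=12≤22, 5·0+2·3=6≤9, objective 24.
No feasible integer point exceeds 32.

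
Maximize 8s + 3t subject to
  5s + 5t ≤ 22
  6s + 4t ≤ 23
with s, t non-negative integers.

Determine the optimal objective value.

The continuous relaxation peaks at (3.83, 0) with value 30.67; rounding to a feasible lattice point costs some objective.
(s,t)=(3,1) is feasible, giving 27.
(s,t)=(3,0) is feasible, giving 24.
(s,t)=(2,2) is feasible, giving 22.
No feasible integer point exceeds 27.

27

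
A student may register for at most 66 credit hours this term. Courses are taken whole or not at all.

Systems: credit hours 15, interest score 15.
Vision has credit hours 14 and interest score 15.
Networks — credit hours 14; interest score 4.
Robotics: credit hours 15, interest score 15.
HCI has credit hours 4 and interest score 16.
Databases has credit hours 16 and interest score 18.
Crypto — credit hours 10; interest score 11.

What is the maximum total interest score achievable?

79

This is an integer program with binary decision variables.
Allowing fractional choices, the relaxed optimum would be about 82.0, but courses are indivisible.
Systems + Vision + HCI + Databases + Crypto: credit hours 15 + 14 + 4 + 16 + 10 = 59 ≤ 66, interest score 15 + 15 + 16 + 18 + 11 = 75.
Vision + Robotics + HCI + Databases + Crypto: credit hours 14 + 15 + 4 + 16 + 10 = 59 ≤ 66, interest score 15 + 15 + 16 + 18 + 11 = 75.
Systems + Vision + Robotics + HCI + Databases: credit hours 15 + 14 + 15 + 4 + 16 = 64 ≤ 66, interest score 15 + 15 + 15 + 16 + 18 = 79.
Best is Systems, Vision, Robotics, HCI, and Databases with total interest score 79.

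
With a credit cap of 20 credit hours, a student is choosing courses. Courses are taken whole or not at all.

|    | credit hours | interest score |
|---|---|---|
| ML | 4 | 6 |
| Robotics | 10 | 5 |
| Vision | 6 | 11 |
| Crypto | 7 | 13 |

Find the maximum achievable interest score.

30

Allowing fractional choices, the relaxed optimum would be about 31.5, but courses are indivisible.
Vision + Crypto: credit hours 6 + 7 = 13 ≤ 20, interest score 11 + 13 = 24.
ML + Vision + Crypto: credit hours 4 + 6 + 7 = 17 ≤ 20, interest score 6 + 11 + 13 = 30.
Best is ML, Vision, and Crypto with total interest score 30.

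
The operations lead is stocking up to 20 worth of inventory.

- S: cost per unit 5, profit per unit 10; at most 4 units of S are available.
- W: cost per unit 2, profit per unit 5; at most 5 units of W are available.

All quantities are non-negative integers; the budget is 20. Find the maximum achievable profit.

W has the best ratio (5/2); taking only W gives at most 5×5 = 25 (stopped by the supply cap of 5).
Mixing does better — 2×S and 5×W: cost 20 ≤ 20, profit 2·10 + 5·5 = 45.

45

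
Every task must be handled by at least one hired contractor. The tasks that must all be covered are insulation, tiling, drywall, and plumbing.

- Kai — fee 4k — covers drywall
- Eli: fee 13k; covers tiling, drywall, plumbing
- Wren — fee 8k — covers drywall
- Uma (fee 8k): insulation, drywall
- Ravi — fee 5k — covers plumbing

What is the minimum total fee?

This is a weighted set-cover instance.
The greedy cost-per-new-task heuristic would pick Kai, Ravi, Uma, and Eli for 30, but a cheaper cover exists.
Choose Eli and Uma: together they cover insulation, tiling, drywall, plumbing — every task.
Total fee: 13 + 8 = 21.
No cover costs less than 21.

21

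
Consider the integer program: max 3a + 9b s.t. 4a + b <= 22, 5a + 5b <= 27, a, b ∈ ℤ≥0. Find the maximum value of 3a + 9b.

Relaxing integrality, the LP optimum is 48.60 at (a,b) = (0, 5.4), which is not an integer point.
(a,b)=(0,5) is feasible, giving 45.
(a,b)=(1,4) is feasible, giving 39.
The best lattice point is (0,5), giving 45.

45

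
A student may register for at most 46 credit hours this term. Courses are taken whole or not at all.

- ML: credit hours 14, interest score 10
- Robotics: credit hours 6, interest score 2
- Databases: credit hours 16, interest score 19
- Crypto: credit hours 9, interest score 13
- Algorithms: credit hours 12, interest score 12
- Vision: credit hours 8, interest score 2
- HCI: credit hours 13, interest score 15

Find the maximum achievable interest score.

49

Take Robotics, Databases, Crypto, and HCI: credit hours 6 + 16 + 9 + 13 = 44 ≤ 46, interest score 2 + 19 + 13 + 15 = 49.
No feasible combination exceeds this.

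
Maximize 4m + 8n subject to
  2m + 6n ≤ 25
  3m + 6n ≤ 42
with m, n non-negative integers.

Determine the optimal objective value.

The continuous relaxation peaks at (12.5, 0) with value 50.00; rounding to a feasible lattice point costs some objective.
(m,n)=(12,0): 2·12+6·0=24≤25, 3·12+6·0=36≤42, objective 48.
(m,n)=(11,0): 2·11+6·0=22≤25, 3·11+6·0=33≤42, objective 44.
Maximum is 48 at (m,n)=(12,0).

48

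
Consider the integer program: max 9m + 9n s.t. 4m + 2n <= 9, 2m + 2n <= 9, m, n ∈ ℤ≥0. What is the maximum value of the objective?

The continuous relaxation peaks at (0, 4.5) with value 40.50; rounding to a feasible lattice point costs some objective.
(m,n)=(0,4): 4·0+2·4=8≤9, 2·0+2·4=8≤9, objective 36.
(m,n)=(0,3): 4·0+2·3=6≤9, 2·0+2·3=6≤9, objective 27.
No feasible integer point exceeds 36.

36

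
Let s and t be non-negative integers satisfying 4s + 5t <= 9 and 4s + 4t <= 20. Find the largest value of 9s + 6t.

(s,t)=(2,0): 4·2+5·0=8≤9, 4·2+4·0=8≤20, objective 18.
(s,t)=(1,1): 4·1+5·1=9≤9, 4·1+4·1=8≤20, objective 15.
(s,t)=(1,0): 4·1+5·0=4≤9, 4·1+4·0=4≤20, objective 9.
No feasible integer point exceeds 18.

18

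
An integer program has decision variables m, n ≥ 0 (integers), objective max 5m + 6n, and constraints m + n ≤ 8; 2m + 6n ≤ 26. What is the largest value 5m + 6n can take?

(m,n)=(6,2): 1·6+1·2=8≤8, 2·6+6·2=24≤26, objective 42.
(m,n)=(7,1): 1·7+1·1=8≤8, 2·7+6·1=20≤26, objective 41.
Maximum is 42 at (m,n)=(6,2).

42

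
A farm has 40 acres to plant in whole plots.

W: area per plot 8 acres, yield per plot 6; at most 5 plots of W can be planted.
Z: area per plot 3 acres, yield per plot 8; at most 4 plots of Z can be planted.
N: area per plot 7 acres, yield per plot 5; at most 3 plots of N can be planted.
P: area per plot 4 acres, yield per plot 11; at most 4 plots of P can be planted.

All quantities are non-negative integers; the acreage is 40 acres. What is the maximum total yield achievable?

82

P has the best ratio (11/4); taking only P gives at most 4×11 = 44 (stopped by the supply cap of 4).
Mixing does better — 1×W, 4×Z, and 4×P: area 36 ≤ 40, yield 1·6 + 4·8 + 4·11 = 82.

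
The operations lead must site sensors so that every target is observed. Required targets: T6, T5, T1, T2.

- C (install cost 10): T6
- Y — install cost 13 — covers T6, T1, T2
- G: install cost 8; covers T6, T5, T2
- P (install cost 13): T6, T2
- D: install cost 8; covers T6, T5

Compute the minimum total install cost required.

Choose Y and G: together they cover T6, T5, T1, T2 — every target.
Total install cost: 13 + 8 = 21.
No cover costs less than 21.

21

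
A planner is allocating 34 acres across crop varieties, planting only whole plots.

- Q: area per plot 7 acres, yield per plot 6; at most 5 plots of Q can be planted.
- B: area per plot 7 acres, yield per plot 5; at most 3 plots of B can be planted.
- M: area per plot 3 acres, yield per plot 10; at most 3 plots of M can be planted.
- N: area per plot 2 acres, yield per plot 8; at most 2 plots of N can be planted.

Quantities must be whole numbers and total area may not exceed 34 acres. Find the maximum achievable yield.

This is a bounded integer knapsack.
3×Q, 3×M, and 2×N: area 34 ≤ 34, yield 3·6 + 3·10 + 2·8 = 64.
2×Q, 1×B, 3×M, and 2×N: area 34 ≤ 34, yield 2·6 + 1·5 + 3·10 + 2·8 = 63.
Best is 64.

64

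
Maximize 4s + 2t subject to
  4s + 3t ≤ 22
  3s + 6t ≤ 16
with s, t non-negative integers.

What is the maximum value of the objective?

(s,t)=(5,0): 4·5+3·0=20≤22, 3·5+6·0=15≤16, objective 20.
(s,t)=(4,0): 4·4+3·0=16≤22, 3·4+6·0=12≤16, objective 16.
The best lattice point is (5,0), giving 20.

20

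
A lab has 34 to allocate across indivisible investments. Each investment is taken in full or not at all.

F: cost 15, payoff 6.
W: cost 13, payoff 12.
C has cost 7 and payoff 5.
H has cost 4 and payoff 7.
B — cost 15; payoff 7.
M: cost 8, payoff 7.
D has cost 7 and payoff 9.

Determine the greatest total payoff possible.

35

Take W, H, M, and D: cost 13 + 4 + 8 + 7 = 32 ≤ 34, payoff 12 + 7 + 7 + 9 = 35.
No other feasible combination does better.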